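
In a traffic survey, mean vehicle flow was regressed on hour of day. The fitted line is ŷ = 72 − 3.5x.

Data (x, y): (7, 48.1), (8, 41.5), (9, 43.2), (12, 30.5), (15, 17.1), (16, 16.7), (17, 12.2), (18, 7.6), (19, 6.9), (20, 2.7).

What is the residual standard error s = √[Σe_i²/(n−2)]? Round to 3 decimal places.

x=7: ŷ = 72 − 3.5·7 = 47.5; e = 48.1 − 47.5 = 0.6
x=8: ŷ = 72 − 3.5·8 = 44; e = 41.5 − 44 = -2.5
x=9: ŷ = 72 − 3.5·9 = 40.5; e = 43.2 − 40.5 = 2.7
x=12: ŷ = 72 − 3.5·12 = 30; e = 30.5 − 30 = 0.5
x=15: ŷ = 72 − 3.5·15 = 19.5; e = 17.1 − 19.5 = -2.4
x=16: ŷ = 72 − 3.5·16 = 16; e = 16.7 − 16 = 0.7
x=17: ŷ = 72 − 3.5·17 = 12.5; e = 12.2 − 12.5 = -0.3
x=18: ŷ = 72 − 3.5·18 = 9; e = 7.6 − 9 = -1.4
x=19: ŷ = 72 − 3.5·19 = 5.5; e = 6.9 − 5.5 = 1.4
x=20: ŷ = 72 − 3.5·20 = 2; e = 2.7 − 2 = 0.7
SSE = 0.36 + 6.25 + 7.29 + 0.25 + 5.76 + 0.49 + 0.09 + 1.96 + 1.96 + 0.49 = 24.9
s = √(24.9/8) = √3.1125 ≈ 1.764

s = 1.764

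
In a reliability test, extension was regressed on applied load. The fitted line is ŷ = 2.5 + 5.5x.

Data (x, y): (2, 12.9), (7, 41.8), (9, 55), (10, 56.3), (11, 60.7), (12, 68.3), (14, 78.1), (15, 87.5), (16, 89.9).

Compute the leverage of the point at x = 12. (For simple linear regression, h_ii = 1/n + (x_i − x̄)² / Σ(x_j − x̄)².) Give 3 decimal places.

h = 0.123

x̄ = (2 + 7 + 9 + 10 + 11 + 12 + 14 + 15 + 16)/9 = 10.6667
Σ(x − x̄)² = 75.1111 + 13.4444 + 2.77778 + 0.444444 + 0.111111 + 1.77778 + 11.1111 + 18.7778 + 28.4444 = 152
h = 1/9 + (1.33333)²/152 = 0.111111 + 0.0116959 = 0.123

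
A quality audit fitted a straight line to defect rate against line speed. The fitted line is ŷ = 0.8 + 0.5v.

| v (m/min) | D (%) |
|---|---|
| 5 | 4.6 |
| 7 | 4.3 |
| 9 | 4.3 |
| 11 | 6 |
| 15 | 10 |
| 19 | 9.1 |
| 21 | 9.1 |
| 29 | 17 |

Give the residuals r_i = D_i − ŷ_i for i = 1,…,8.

1.3, 0, -1, -0.3, 1.7, -1.2, -2.2, 1.7

v=5: ŷ = 0.8 + 0.5·5 = 3.3; r = 4.6 − 3.3 = 1.3
v=7: ŷ = 0.8 + 0.5·7 = 4.3; r = 4.3 − 4.3 = 0
v=9: ŷ = 0.8 + 0.5·9 = 5.3; r = 4.3 − 5.3 = -1
v=11: ŷ = 0.8 + 0.5·11 = 6.3; r = 6 − 6.3 = -0.3
v=15: ŷ = 0.8 + 0.5·15 = 8.3; r = 10 − 8.3 = 1.7
v=19: ŷ = 0.8 + 0.5·19 = 10.3; r = 9.1 − 10.3 = -1.2
v=21: ŷ = 0.8 + 0.5·21 = 11.3; r = 9.1 − 11.3 = -2.2
v=29: ŷ = 0.8 + 0.5·29 = 15.3; r = 17 − 15.3 = 1.7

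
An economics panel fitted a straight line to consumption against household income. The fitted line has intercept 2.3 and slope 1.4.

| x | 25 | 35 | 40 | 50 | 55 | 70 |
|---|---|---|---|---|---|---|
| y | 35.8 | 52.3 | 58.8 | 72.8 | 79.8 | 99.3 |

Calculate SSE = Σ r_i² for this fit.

SSE = 5

x=25: ŷ = 2.3 + 1.4·25 = 37.3; r = 35.8 − 37.3 = -1.5
x=35: ŷ = 2.3 + 1.4·35 = 51.3; r = 52.3 − 51.3 = 1
x=40: ŷ = 2.3 + 1.4·40 = 58.3; r = 58.8 − 58.3 = 0.5
x=50: ŷ = 2.3 + 1.4·50 = 72.3; r = 72.8 − 72.3 = 0.5
x=55: ŷ = 2.3 + 1.4·55 = 79.3; r = 79.8 − 79.3 = 0.5
x=70: ŷ = 2.3 + 1.4·70 = 100.3; r = 99.3 − 100.3 = -1
SSE = 2.25 + 1 + 0.25 + 0.25 + 0.25 + 1 = 5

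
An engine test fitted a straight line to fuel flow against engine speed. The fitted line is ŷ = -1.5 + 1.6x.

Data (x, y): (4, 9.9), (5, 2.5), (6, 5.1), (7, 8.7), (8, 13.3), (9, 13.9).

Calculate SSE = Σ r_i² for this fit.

SSE = 56

x=4: ŷ = -1.5 + 1.6·4 = 4.9; r = 9.9 − 4.9 = 5
x=5: ŷ = -1.5 + 1.6·5 = 6.5; r = 2.5 − 6.5 = -4
x=6: ŷ = -1.5 + 1.6·6 = 8.1; r = 5.1 − 8.1 = -3
x=7: ŷ = -1.5 + 1.6·7 = 9.7; r = 8.7 − 9.7 = -1
x=8: ŷ = -1.5 + 1.6·8 = 11.3; r = 13.3 − 11.3 = 2
x=9: ŷ = -1.5 + 1.6·9 = 12.9; r = 13.9 − 12.9 = 1
SSE = 25 + 16 + 9 + 1 + 4 + 1 = 56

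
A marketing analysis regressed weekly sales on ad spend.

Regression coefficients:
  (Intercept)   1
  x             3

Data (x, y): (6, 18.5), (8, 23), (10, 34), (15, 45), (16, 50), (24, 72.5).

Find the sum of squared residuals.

x=6: ŷ = 1 + 3·6 = 19; e = 18.5 − 19 = -0.5
x=8: ŷ = 1 + 3·8 = 25; e = 23 − 25 = -2
x=10: ŷ = 1 + 3·10 = 31; e = 34 − 31 = 3
x=15: ŷ = 1 + 3·15 = 46; e = 45 − 46 = -1
x=16: ŷ = 1 + 3·16 = 49; e = 50 − 49 = 1
x=24: ŷ = 1 + 3·24 = 73; e = 72.5 − 73 = -0.5
SSE = 0.25 + 4 + 9 + 1 + 1 + 0.25 = 15.5

SSE = 15.5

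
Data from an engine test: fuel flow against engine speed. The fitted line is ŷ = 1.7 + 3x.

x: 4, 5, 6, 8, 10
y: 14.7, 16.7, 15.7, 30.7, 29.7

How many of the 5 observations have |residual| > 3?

2

x=4: ŷ = 1.7 + 3·4 = 13.7; e = 14.7 − 13.7 = 1
x=5: ŷ = 1.7 + 3·5 = 16.7; e = 16.7 − 16.7 = 0
x=6: ŷ = 1.7 + 3·6 = 19.7; e = 15.7 − 19.7 = -4
x=8: ŷ = 1.7 + 3·8 = 25.7; e = 30.7 − 25.7 = 5
x=10: ŷ = 1.7 + 3·10 = 31.7; e = 29.7 − 31.7 = -2
|e| > 3: x=6 (|e|=4), x=8 (|e|=5) → 2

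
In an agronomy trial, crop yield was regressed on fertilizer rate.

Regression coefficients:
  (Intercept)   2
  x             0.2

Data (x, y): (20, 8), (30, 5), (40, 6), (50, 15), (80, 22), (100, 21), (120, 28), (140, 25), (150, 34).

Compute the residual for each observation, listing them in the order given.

x=20: ŷ = 2 + 0.2·20 = 6; e = 8 − 6 = 2
x=30: ŷ = 2 + 0.2·30 = 8; e = 5 − 8 = -3
x=40: ŷ = 2 + 0.2·40 = 10; e = 6 − 10 = -4
x=50: ŷ = 2 + 0.2·50 = 12; e = 15 − 12 = 3
x=80: ŷ = 2 + 0.2·80 = 18; e = 22 − 18 = 4
x=100: ŷ = 2 + 0.2·100 = 22; e = 21 − 22 = -1
x=120: ŷ = 2 + 0.2·120 = 26; e = 28 − 26 = 2
x=140: ŷ = 2 + 0.2·140 = 30; e = 25 − 30 = -5
x=150: ŷ = 2 + 0.2·150 = 32; e = 34 − 32 = 2

2, -3, -4, 3, 4, -1, 2, -5, 2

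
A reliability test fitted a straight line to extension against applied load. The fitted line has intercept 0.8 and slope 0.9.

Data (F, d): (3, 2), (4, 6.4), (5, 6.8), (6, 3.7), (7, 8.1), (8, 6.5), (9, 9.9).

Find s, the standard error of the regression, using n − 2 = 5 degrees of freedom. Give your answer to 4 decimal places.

s = 1.9494

F=3: d̂ = 0.8 + 0.9·3 = 3.5; e = 2 − 3.5 = -1.5
F=4: d̂ = 0.8 + 0.9·4 = 4.4; e = 6.4 − 4.4 = 2
F=5: d̂ = 0.8 + 0.9·5 = 5.3; e = 6.8 − 5.3 = 1.5
F=6: d̂ = 0.8 + 0.9·6 = 6.2; e = 3.7 − 6.2 = -2.5
F=7: d̂ = 0.8 + 0.9·7 = 7.1; e = 8.1 − 7.1 = 1
F=8: d̂ = 0.8 + 0.9·8 = 8; e = 6.5 − 8 = -1.5
F=9: d̂ = 0.8 + 0.9·9 = 8.9; e = 9.9 − 8.9 = 1
SSE = 2.25 + 4 + 2.25 + 6.25 + 1 + 2.25 + 1 = 19
s = √(19/5) = √3.8 ≈ 1.9494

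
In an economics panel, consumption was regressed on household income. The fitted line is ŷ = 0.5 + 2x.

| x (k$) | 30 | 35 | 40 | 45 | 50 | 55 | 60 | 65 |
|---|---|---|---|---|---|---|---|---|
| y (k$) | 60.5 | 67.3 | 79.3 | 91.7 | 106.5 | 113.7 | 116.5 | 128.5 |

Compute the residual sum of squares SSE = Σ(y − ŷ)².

SSE = 79.36

x=30: ŷ = 0.5 + 2·30 = 60.5; r = 60.5 − 60.5 = 0
x=35: ŷ = 0.5 + 2·35 = 70.5; r = 67.3 − 70.5 = -3.2
x=40: ŷ = 0.5 + 2·40 = 80.5; r = 79.3 − 80.5 = -1.2
x=45: ŷ = 0.5 + 2·45 = 90.5; r = 91.7 − 90.5 = 1.2
x=50: ŷ = 0.5 + 2·50 = 100.5; r = 106.5 − 100.5 = 6
x=55: ŷ = 0.5 + 2·55 = 110.5; r = 113.7 − 110.5 = 3.2
x=60: ŷ = 0.5 + 2·60 = 120.5; r = 116.5 − 120.5 = -4
x=65: ŷ = 0.5 + 2·65 = 130.5; r = 128.5 − 130.5 = -2
SSE = 0 + 10.24 + 1.44 + 1.44 + 36 + 10.24 + 16 + 4 = 79.36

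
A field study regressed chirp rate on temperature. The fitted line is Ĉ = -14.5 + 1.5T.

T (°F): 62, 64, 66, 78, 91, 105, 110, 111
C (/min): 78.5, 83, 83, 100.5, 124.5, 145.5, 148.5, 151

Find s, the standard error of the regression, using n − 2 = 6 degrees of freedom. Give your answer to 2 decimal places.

s = 2.08

T=62: Ĉ = -14.5 + 1.5·62 = 78.5; r = 78.5 − 78.5 = 0
T=64: Ĉ = -14.5 + 1.5·64 = 81.5; r = 83 − 81.5 = 1.5
T=66: Ĉ = -14.5 + 1.5·66 = 84.5; r = 83 − 84.5 = -1.5
T=78: Ĉ = -14.5 + 1.5·78 = 102.5; r = 100.5 − 102.5 = -2
T=91: Ĉ = -14.5 + 1.5·91 = 122; r = 124.5 − 122 = 2.5
T=105: Ĉ = -14.5 + 1.5·105 = 143; r = 145.5 − 143 = 2.5
T=110: Ĉ = -14.5 + 1.5·110 = 150.5; r = 148.5 − 150.5 = -2
T=111: Ĉ = -14.5 + 1.5·111 = 152; r = 151 − 152 = -1
SSE = 0 + 2.25 + 2.25 + 4 + 6.25 + 6.25 + 4 + 1 = 26
s = √(26/6) = √4.33333 ≈ 2.08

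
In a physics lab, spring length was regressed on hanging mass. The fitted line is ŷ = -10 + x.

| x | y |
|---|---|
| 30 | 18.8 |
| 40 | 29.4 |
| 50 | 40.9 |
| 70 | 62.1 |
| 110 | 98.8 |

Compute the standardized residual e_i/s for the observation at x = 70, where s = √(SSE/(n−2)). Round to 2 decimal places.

1.25

x=30: ŷ = -10 + 30 = 20; e = 18.8 − 20 = -1.2
x=40: ŷ = -10 + 40 = 30; e = 29.4 − 30 = -0.6
x=50: ŷ = -10 + 50 = 40; e = 40.9 − 40 = 0.9
x=70: ŷ = -10 + 70 = 60; e = 62.1 − 60 = 2.1
x=110: ŷ = -10 + 110 = 100; e = 98.8 − 100 = -1.2
SSE = 1.44 + 0.36 + 0.81 + 4.41 + 1.44 = 8.46
s = √(8.46/3) = 1.67929
e/s = 2.1 / 1.67929 = 1.25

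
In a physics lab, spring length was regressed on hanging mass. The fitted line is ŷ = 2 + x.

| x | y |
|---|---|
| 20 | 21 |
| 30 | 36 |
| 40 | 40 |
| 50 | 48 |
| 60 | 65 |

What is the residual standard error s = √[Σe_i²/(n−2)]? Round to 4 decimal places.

x=20: ŷ = 2 + 20 = 22; e = 21 − 22 = -1
x=30: ŷ = 2 + 30 = 32; e = 36 − 32 = 4
x=40: ŷ = 2 + 40 = 42; e = 40 − 42 = -2
x=50: ŷ = 2 + 50 = 52; e = 48 − 52 = -4
x=60: ŷ = 2 + 60 = 62; e = 65 − 62 = 3
SSE = 1 + 16 + 4 + 16 + 9 = 46
s = √(46/3) = √15.3333 ≈ 3.9158

s = 3.9158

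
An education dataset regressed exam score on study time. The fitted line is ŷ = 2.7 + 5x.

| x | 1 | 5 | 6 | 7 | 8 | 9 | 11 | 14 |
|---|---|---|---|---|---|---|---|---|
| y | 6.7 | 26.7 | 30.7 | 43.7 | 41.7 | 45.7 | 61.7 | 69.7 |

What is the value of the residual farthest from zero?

r = 6

x=1: ŷ = 2.7 + 5·1 = 7.7; r = 6.7 − 7.7 = -1
x=5: ŷ = 2.7 + 5·5 = 27.7; r = 26.7 − 27.7 = -1
x=6: ŷ = 2.7 + 5·6 = 32.7; r = 30.7 − 32.7 = -2
x=7: ŷ = 2.7 + 5·7 = 37.7; r = 43.7 − 37.7 = 6
x=8: ŷ = 2.7 + 5·8 = 42.7; r = 41.7 − 42.7 = -1
x=9: ŷ = 2.7 + 5·9 = 47.7; r = 45.7 − 47.7 = -2
x=11: ŷ = 2.7 + 5·11 = 57.7; r = 61.7 − 57.7 = 4
x=14: ŷ = 2.7 + 5·14 = 72.7; r = 69.7 − 72.7 = -3
Largest |r| is 6 at x = 7, residual 6.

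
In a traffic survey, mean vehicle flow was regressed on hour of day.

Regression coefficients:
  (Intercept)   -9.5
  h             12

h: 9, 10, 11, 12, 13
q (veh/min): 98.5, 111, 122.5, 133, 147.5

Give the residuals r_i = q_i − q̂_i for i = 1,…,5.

h=9: q̂ = -9.5 + 12·9 = 98.5; r = 98.5 − 98.5 = 0
h=10: q̂ = -9.5 + 12·10 = 110.5; r = 111 − 110.5 = 0.5
h=11: q̂ = -9.5 + 12·11 = 122.5; r = 122.5 − 122.5 = 0
h=12: q̂ = -9.5 + 12·12 = 134.5; r = 133 − 134.5 = -1.5
h=13: q̂ = -9.5 + 12·13 = 146.5; r = 147.5 − 146.5 = 1

0, 0.5, 0, -1.5, 1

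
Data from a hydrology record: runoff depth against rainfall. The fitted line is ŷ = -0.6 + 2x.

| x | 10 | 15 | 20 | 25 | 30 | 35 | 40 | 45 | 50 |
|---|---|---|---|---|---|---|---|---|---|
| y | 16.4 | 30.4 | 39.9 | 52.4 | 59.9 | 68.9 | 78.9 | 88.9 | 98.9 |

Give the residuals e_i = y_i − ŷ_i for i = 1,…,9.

x=10: ŷ = -0.6 + 2·10 = 19.4; e = 16.4 − 19.4 = -3
x=15: ŷ = -0.6 + 2·15 = 29.4; e = 30.4 − 29.4 = 1
x=20: ŷ = -0.6 + 2·20 = 39.4; e = 39.9 − 39.4 = 0.5
x=25: ŷ = -0.6 + 2·25 = 49.4; e = 52.4 − 49.4 = 3
x=30: ŷ = -0.6 + 2·30 = 59.4; e = 59.9 − 59.4 = 0.5
x=35: ŷ = -0.6 + 2·35 = 69.4; e = 68.9 − 69.4 = -0.5
x=40: ŷ = -0.6 + 2·40 = 79.4; e = 78.9 − 79.4 = -0.5
x=45: ŷ = -0.6 + 2·45 = 89.4; e = 88.9 − 89.4 = -0.5
x=50: ŷ = -0.6 + 2·50 = 99.4; e = 98.9 − 99.4 = -0.5

-3, 1, 0.5, 3, 0.5, -0.5, -0.5, -0.5, -0.5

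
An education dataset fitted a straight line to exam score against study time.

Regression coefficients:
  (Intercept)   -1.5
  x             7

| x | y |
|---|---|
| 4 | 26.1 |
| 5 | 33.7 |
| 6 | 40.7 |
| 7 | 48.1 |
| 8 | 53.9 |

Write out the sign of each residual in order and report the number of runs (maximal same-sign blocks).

3 runs

x=4: ŷ = -1.5 + 7·4 = 26.5; e = 26.1 − 26.5 = -0.4
x=5: ŷ = -1.5 + 7·5 = 33.5; e = 33.7 − 33.5 = 0.2
x=6: ŷ = -1.5 + 7·6 = 40.5; e = 40.7 − 40.5 = 0.2
x=7: ŷ = -1.5 + 7·7 = 47.5; e = 48.1 − 47.5 = 0.6
x=8: ŷ = -1.5 + 7·8 = 54.5; e = 53.9 − 54.5 = -0.6
Signs: − + + + −
Runs: −×1, +×3, −×1 → 3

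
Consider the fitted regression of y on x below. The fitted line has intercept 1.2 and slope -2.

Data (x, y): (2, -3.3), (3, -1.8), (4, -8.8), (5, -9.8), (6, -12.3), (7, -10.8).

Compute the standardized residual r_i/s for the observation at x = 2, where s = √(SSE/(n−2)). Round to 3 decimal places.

x=2: ŷ = 1.2 − 2·2 = -2.8; r = -3.3 − (-2.8) = -0.5
x=3: ŷ = 1.2 − 2·3 = -4.8; r = -1.8 − (-4.8) = 3
x=4: ŷ = 1.2 − 2·4 = -6.8; r = -8.8 − (-6.8) = -2
x=5: ŷ = 1.2 − 2·5 = -8.8; r = -9.8 − (-8.8) = -1
x=6: ŷ = 1.2 − 2·6 = -10.8; r = -12.3 − (-10.8) = -1.5
x=7: ŷ = 1.2 − 2·7 = -12.8; r = -10.8 − (-12.8) = 2
SSE = 0.25 + 9 + 4 + 1 + 2.25 + 4 = 20.5
s = √(20.5/4) = 2.26385
r/s = -0.5 / 2.26385 = -0.221

-0.221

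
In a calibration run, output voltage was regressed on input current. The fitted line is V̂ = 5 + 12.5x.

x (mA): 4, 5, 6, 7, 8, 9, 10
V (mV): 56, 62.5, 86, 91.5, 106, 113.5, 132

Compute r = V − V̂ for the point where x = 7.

r = -1

V̂ = 5 + 12.5·7 = 92.5
r = 91.5 − 92.5 = -1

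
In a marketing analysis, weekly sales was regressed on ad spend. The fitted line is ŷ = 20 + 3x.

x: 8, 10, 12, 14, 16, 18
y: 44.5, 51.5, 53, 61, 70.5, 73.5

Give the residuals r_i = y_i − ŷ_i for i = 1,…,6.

x=8: ŷ = 20 + 3·8 = 44; r = 44.5 − 44 = 0.5
x=10: ŷ = 20 + 3·10 = 50; r = 51.5 − 50 = 1.5
x=12: ŷ = 20 + 3·12 = 56; r = 53 − 56 = -3
x=14: ŷ = 20 + 3·14 = 62; r = 61 − 62 = -1
x=16: ŷ = 20 + 3·16 = 68; r = 70.5 − 68 = 2.5
x=18: ŷ = 20 + 3·18 = 74; r = 73.5 − 74 = -0.5

0.5, 1.5, -3, -1, 2.5, -0.5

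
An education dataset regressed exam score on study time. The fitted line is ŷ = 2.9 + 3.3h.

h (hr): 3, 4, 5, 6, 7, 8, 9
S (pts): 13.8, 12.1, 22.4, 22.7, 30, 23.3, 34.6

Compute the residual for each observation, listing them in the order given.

h=3: ŷ = 2.9 + 3.3·3 = 12.8; r = 13.8 − 12.8 = 1
h=4: ŷ = 2.9 + 3.3·4 = 16.1; r = 12.1 − 16.1 = -4
h=5: ŷ = 2.9 + 3.3·5 = 19.4; r = 22.4 − 19.4 = 3
h=6: ŷ = 2.9 + 3.3·6 = 22.7; r = 22.7 − 22.7 = 0
h=7: ŷ = 2.9 + 3.3·7 = 26; r = 30 − 26 = 4
h=8: ŷ = 2.9 + 3.3·8 = 29.3; r = 23.3 − 29.3 = -6
h=9: ŷ = 2.9 + 3.3·9 = 32.6; r = 34.6 − 32.6 = 2

1, -4, 3, 0, 4, -6, 2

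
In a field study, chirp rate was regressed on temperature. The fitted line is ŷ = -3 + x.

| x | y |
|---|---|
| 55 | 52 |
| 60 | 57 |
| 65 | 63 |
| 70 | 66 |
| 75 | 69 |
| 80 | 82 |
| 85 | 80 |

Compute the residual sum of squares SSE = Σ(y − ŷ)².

x=55: ŷ = -3 + 55 = 52; r = 52 − 52 = 0
x=60: ŷ = -3 + 60 = 57; r = 57 − 57 = 0
x=65: ŷ = -3 + 65 = 62; r = 63 − 62 = 1
x=70: ŷ = -3 + 70 = 67; r = 66 − 67 = -1
x=75: ŷ = -3 + 75 = 72; r = 69 − 72 = -3
x=80: ŷ = -3 + 80 = 77; r = 82 − 77 = 5
x=85: ŷ = -3 + 85 = 82; r = 80 − 82 = -2
SSE = 0 + 0 + 1 + 1 + 9 + 25 + 4 = 40

SSE = 40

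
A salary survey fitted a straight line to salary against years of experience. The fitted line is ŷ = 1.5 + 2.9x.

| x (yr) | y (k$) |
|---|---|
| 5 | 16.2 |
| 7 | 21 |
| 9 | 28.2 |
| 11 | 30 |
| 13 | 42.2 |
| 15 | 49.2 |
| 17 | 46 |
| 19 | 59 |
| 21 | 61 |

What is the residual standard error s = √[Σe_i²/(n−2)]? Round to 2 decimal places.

s = 3.16

x=5: ŷ = 1.5 + 2.9·5 = 16; e = 16.2 − 16 = 0.2
x=7: ŷ = 1.5 + 2.9·7 = 21.8; e = 21 − 21.8 = -0.8
x=9: ŷ = 1.5 + 2.9·9 = 27.6; e = 28.2 − 27.6 = 0.6
x=11: ŷ = 1.5 + 2.9·11 = 33.4; e = 30 − 33.4 = -3.4
x=13: ŷ = 1.5 + 2.9·13 = 39.2; e = 42.2 − 39.2 = 3
x=15: ŷ = 1.5 + 2.9·15 = 45; e = 49.2 − 45 = 4.2
x=17: ŷ = 1.5 + 2.9·17 = 50.8; e = 46 − 50.8 = -4.8
x=19: ŷ = 1.5 + 2.9·19 = 56.6; e = 59 − 56.6 = 2.4
x=21: ŷ = 1.5 + 2.9·21 = 62.4; e = 61 − 62.4 = -1.4
SSE = 0.04 + 0.64 + 0.36 + 11.56 + 9 + 17.64 + 23.04 + 5.76 + 1.96 = 70
s = √(70/7) = √10 ≈ 3.16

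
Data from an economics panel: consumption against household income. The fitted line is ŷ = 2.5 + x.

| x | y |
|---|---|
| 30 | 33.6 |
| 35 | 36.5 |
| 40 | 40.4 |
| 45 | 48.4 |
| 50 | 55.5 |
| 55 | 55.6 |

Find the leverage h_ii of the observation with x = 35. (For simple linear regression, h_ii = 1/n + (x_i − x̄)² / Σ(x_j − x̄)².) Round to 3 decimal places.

x̄ = (30 + 35 + 40 + 45 + 50 + 55)/6 = 42.5
Σ(x − x̄)² = 156.25 + 56.25 + 6.25 + 6.25 + 56.25 + 156.25 = 437.5
h = 1/6 + (-7.5)²/437.5 = 0.166667 + 0.128571 = 0.295

h = 0.295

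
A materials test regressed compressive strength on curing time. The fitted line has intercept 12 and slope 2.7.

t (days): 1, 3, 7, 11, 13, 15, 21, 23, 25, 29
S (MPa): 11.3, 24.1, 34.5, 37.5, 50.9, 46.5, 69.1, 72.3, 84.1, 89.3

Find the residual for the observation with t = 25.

Ŝ = 12 + 2.7·25 = 79.5
e = 84.1 − 79.5 = 4.6

e = 4.6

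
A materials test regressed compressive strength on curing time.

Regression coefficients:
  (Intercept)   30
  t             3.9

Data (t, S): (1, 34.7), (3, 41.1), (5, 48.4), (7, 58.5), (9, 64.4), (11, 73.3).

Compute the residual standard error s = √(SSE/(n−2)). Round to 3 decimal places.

s = 1.037

t=1: Ŝ = 30 + 3.9·1 = 33.9; r = 34.7 − 33.9 = 0.8
t=3: Ŝ = 30 + 3.9·3 = 41.7; r = 41.1 − 41.7 = -0.6
t=5: Ŝ = 30 + 3.9·5 = 49.5; r = 48.4 − 49.5 = -1.1
t=7: Ŝ = 30 + 3.9·7 = 57.3; r = 58.5 − 57.3 = 1.2
t=9: Ŝ = 30 + 3.9·9 = 65.1; r = 64.4 − 65.1 = -0.7
t=11: Ŝ = 30 + 3.9·11 = 72.9; r = 73.3 − 72.9 = 0.4
SSE = 0.64 + 0.36 + 1.21 + 1.44 + 0.49 + 0.16 = 4.3
s = √(4.3/4) = √1.075 ≈ 1.037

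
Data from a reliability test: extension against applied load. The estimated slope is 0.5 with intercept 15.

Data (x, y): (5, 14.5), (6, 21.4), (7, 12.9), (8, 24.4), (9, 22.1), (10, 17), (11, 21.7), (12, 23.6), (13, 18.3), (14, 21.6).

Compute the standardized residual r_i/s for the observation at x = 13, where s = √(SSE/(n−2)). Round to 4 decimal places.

-0.8424

x=5: ŷ = 15 + 0.5·5 = 17.5; r = 14.5 − 17.5 = -3
x=6: ŷ = 15 + 0.5·6 = 18; r = 21.4 − 18 = 3.4
x=7: ŷ = 15 + 0.5·7 = 18.5; r = 12.9 − 18.5 = -5.6
x=8: ŷ = 15 + 0.5·8 = 19; r = 24.4 − 19 = 5.4
x=9: ŷ = 15 + 0.5·9 = 19.5; r = 22.1 − 19.5 = 2.6
x=10: ŷ = 15 + 0.5·10 = 20; r = 17 − 20 = -3
x=11: ŷ = 15 + 0.5·11 = 20.5; r = 21.7 − 20.5 = 1.2
x=12: ŷ = 15 + 0.5·12 = 21; r = 23.6 − 21 = 2.6
x=13: ŷ = 15 + 0.5·13 = 21.5; r = 18.3 − 21.5 = -3.2
x=14: ŷ = 15 + 0.5·14 = 22; r = 21.6 − 22 = -0.4
SSE = 9 + 11.56 + 31.36 + 29.16 + 6.76 + 9 + 1.44 + 6.76 + 10.24 + 0.16 = 115.44
s = √(115.44/8) = 3.79868
r/s = -3.2 / 3.79868 = -0.8424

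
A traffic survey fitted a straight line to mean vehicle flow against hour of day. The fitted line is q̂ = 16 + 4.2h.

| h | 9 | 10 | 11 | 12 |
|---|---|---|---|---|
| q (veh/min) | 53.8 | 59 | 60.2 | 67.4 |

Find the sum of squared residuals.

h=9: q̂ = 16 + 4.2·9 = 53.8; r = 53.8 − 53.8 = 0
h=10: q̂ = 16 + 4.2·10 = 58; r = 59 − 58 = 1
h=11: q̂ = 16 + 4.2·11 = 62.2; r = 60.2 − 62.2 = -2
h=12: q̂ = 16 + 4.2·12 = 66.4; r = 67.4 − 66.4 = 1
SSE = 0 + 1 + 4 + 1 = 6

SSE = 6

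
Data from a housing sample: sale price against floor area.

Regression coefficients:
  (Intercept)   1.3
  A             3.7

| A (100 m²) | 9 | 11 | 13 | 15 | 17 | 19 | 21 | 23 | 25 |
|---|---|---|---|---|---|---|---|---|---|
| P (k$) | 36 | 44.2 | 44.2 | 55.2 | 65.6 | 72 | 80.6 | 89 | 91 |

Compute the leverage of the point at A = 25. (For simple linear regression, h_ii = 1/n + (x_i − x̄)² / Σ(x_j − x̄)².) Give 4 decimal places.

Ā = (9 + 11 + 13 + 15 + 17 + 19 + 21 + 23 + 25)/9 = 17
Σ(A − Ā)² = 64 + 36 + 16 + 4 + 0 + 4 + 16 + 36 + 64 = 240
h = 1/9 + (8)²/240 = 0.111111 + 0.266667 = 0.3778

h = 0.3778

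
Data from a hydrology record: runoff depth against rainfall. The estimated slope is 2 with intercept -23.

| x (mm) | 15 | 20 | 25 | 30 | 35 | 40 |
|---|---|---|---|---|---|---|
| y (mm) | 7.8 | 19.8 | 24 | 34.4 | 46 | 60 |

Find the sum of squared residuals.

x=15: ŷ = -23 + 2·15 = 7; r = 7.8 − 7 = 0.8
x=20: ŷ = -23 + 2·20 = 17; r = 19.8 − 17 = 2.8
x=25: ŷ = -23 + 2·25 = 27; r = 24 − 27 = -3
x=30: ŷ = -23 + 2·30 = 37; r = 34.4 − 37 = -2.6
x=35: ŷ = -23 + 2·35 = 47; r = 46 − 47 = -1
x=40: ŷ = -23 + 2·40 = 57; r = 60 − 57 = 3
SSE = 0.64 + 7.84 + 9 + 6.76 + 1 + 9 = 34.24

SSE = 34.24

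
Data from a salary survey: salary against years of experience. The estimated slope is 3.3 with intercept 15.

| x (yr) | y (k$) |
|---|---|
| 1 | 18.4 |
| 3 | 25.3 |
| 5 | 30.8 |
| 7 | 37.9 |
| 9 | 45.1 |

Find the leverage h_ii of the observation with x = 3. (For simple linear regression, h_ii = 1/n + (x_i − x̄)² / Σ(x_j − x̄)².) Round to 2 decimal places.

h = 0.30

x̄ = (1 + 3 + 5 + 7 + 9)/5 = 5
Σ(x − x̄)² = 16 + 4 + 0 + 4 + 16 = 40
h = 1/5 + (-2)²/40 = 0.2 + 0.1 = 0.30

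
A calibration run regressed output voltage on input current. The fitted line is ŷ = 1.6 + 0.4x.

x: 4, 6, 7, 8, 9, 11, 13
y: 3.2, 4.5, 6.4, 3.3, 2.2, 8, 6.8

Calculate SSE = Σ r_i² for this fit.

SSE = 19.5

x=4: ŷ = 1.6 + 0.4·4 = 3.2; r = 3.2 − 3.2 = 0
x=6: ŷ = 1.6 + 0.4·6 = 4; r = 4.5 − 4 = 0.5
x=7: ŷ = 1.6 + 0.4·7 = 4.4; r = 6.4 − 4.4 = 2
x=8: ŷ = 1.6 + 0.4·8 = 4.8; r = 3.3 − 4.8 = -1.5
x=9: ŷ = 1.6 + 0.4·9 = 5.2; r = 2.2 − 5.2 = -3
x=11: ŷ = 1.6 + 0.4·11 = 6; r = 8 − 6 = 2
x=13: ŷ = 1.6 + 0.4·13 = 6.8; r = 6.8 − 6.8 = 0
SSE = 0 + 0.25 + 4 + 2.25 + 9 + 4 + 0 = 19.5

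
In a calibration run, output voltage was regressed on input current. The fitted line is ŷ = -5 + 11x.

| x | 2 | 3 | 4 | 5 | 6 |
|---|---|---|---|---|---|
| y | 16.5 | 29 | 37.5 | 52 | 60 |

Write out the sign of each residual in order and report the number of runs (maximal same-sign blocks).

x=2: ŷ = -5 + 11·2 = 17; e = 16.5 − 17 = -0.5
x=3: ŷ = -5 + 11·3 = 28; e = 29 − 28 = 1
x=4: ŷ = -5 + 11·4 = 39; e = 37.5 − 39 = -1.5
x=5: ŷ = -5 + 11·5 = 50; e = 52 − 50 = 2
x=6: ŷ = -5 + 11·6 = 61; e = 60 − 61 = -1
Signs: − + − + −
Runs: −×1, +×1, −×1, +×1, −×1 → 5

5 runs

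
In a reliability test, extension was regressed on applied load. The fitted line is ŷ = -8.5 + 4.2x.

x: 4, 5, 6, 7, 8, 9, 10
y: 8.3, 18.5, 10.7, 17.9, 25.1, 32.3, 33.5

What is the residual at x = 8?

r = 0

ŷ = -8.5 + 4.2·8 = 25.1
r = 25.1 − 25.1 = 0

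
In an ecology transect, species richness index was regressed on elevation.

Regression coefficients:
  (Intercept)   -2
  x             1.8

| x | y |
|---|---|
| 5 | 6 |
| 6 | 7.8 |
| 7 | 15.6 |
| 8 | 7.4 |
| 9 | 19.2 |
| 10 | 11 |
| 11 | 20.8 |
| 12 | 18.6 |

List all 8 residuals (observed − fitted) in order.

-1, -1, 5, -5, 5, -5, 3, -1

x=5: ŷ = -2 + 1.8·5 = 7; e = 6 − 7 = -1
x=6: ŷ = -2 + 1.8·6 = 8.8; e = 7.8 − 8.8 = -1
x=7: ŷ = -2 + 1.8·7 = 10.6; e = 15.6 − 10.6 = 5
x=8: ŷ = -2 + 1.8·8 = 12.4; e = 7.4 − 12.4 = -5
x=9: ŷ = -2 + 1.8·9 = 14.2; e = 19.2 − 14.2 = 5
x=10: ŷ = -2 + 1.8·10 = 16; e = 11 − 16 = -5
x=11: ŷ = -2 + 1.8·11 = 17.8; e = 20.8 − 17.8 = 3
x=12: ŷ = -2 + 1.8·12 = 19.6; e = 18.6 − 19.6 = -1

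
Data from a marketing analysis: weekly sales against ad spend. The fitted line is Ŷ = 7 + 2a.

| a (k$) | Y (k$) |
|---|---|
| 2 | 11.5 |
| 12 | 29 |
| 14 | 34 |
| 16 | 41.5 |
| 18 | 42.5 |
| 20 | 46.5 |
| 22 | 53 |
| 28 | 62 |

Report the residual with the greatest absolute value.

e = 2.5

a=2: Ŷ = 7 + 2·2 = 11; e = 11.5 − 11 = 0.5
a=12: Ŷ = 7 + 2·12 = 31; e = 29 − 31 = -2
a=14: Ŷ = 7 + 2·14 = 35; e = 34 − 35 = -1
a=16: Ŷ = 7 + 2·16 = 39; e = 41.5 − 39 = 2.5
a=18: Ŷ = 7 + 2·18 = 43; e = 42.5 − 43 = -0.5
a=20: Ŷ = 7 + 2·20 = 47; e = 46.5 − 47 = -0.5
a=22: Ŷ = 7 + 2·22 = 51; e = 53 − 51 = 2
a=28: Ŷ = 7 + 2·28 = 63; e = 62 − 63 = -1
Largest |e| is 2.5 at a = 16, residual 2.5.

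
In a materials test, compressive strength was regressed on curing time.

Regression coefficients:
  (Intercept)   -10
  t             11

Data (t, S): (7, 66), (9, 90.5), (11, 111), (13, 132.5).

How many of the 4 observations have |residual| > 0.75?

2

t=7: Ŝ = -10 + 11·7 = 67; r = 66 − 67 = -1
t=9: Ŝ = -10 + 11·9 = 89; r = 90.5 − 89 = 1.5
t=11: Ŝ = -10 + 11·11 = 111; r = 111 − 111 = 0
t=13: Ŝ = -10 + 11·13 = 133; r = 132.5 − 133 = -0.5
|r| > 0.75: t=7 (|r|=1), t=9 (|r|=1.5) → 2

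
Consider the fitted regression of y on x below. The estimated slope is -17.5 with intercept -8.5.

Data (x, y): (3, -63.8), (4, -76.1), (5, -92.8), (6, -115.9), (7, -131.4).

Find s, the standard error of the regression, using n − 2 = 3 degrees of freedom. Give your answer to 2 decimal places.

x=3: ŷ = -8.5 − 17.5·3 = -61; e = -63.8 − (-61) = -2.8
x=4: ŷ = -8.5 − 17.5·4 = -78.5; e = -76.1 − (-78.5) = 2.4
x=5: ŷ = -8.5 − 17.5·5 = -96; e = -92.8 − (-96) = 3.2
x=6: ŷ = -8.5 − 17.5·6 = -113.5; e = -115.9 − (-113.5) = -2.4
x=7: ŷ = -8.5 − 17.5·7 = -131; e = -131.4 − (-131) = -0.4
SSE = 7.84 + 5.76 + 10.24 + 5.76 + 0.16 = 29.76
s = √(29.76/3) = √9.92 ≈ 3.15

s = 3.15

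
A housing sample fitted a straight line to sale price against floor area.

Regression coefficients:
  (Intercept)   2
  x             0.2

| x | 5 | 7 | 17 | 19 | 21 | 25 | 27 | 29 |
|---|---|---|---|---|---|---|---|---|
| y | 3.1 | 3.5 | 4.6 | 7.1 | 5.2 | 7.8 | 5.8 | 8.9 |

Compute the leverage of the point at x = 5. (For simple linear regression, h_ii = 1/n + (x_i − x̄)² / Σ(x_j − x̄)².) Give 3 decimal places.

h = 0.470

x̄ = (5 + 7 + 17 + 19 + 21 + 25 + 27 + 29)/8 = 18.75
Σ(x − x̄)² = 189.062 + 138.062 + 3.0625 + 0.0625 + 5.0625 + 39.0625 + 68.0625 + 105.062 = 547.5
h = 1/8 + (-13.75)²/547.5 = 0.125 + 0.34532 = 0.470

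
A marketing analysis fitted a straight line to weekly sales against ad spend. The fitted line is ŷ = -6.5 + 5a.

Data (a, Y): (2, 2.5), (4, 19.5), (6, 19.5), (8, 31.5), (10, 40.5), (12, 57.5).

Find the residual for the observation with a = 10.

ŷ = -6.5 + 5·10 = 43.5
r = 40.5 − 43.5 = -3

r = -3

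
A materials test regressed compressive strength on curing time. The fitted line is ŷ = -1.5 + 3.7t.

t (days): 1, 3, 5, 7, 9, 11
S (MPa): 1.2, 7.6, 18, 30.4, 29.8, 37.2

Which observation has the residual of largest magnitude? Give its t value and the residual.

t=1: ŷ = -1.5 + 3.7·1 = 2.2; e = 1.2 − 2.2 = -1
t=3: ŷ = -1.5 + 3.7·3 = 9.6; e = 7.6 − 9.6 = -2
t=5: ŷ = -1.5 + 3.7·5 = 17; e = 18 − 17 = 1
t=7: ŷ = -1.5 + 3.7·7 = 24.4; e = 30.4 − 24.4 = 6
t=9: ŷ = -1.5 + 3.7·9 = 31.8; e = 29.8 − 31.8 = -2
t=11: ŷ = -1.5 + 3.7·11 = 39.2; e = 37.2 − 39.2 = -2
Largest |e| is 6 at t = 7, residual 6.

t = 7, e = 6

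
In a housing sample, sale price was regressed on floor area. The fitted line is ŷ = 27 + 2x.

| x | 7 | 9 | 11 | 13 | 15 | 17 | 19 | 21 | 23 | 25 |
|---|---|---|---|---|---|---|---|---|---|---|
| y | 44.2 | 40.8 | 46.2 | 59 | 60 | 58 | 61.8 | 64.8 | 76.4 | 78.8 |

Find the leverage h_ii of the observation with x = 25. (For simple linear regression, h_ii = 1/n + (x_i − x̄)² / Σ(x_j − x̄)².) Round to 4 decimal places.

h = 0.3455

x̄ = (7 + 9 + 11 + 13 + 15 + 17 + 19 + 21 + 23 + 25)/10 = 16
Σ(x − x̄)² = 81 + 49 + 25 + 9 + 1 + 1 + 9 + 25 + 49 + 81 = 330
h = 1/10 + (9)²/330 = 0.1 + 0.245455 = 0.3455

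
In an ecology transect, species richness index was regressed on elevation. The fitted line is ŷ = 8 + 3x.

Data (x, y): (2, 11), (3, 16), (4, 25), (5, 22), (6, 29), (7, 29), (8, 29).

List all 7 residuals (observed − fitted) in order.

-3, -1, 5, -1, 3, 0, -3

x=2: ŷ = 8 + 3·2 = 14; r = 11 − 14 = -3
x=3: ŷ = 8 + 3·3 = 17; r = 16 − 17 = -1
x=4: ŷ = 8 + 3·4 = 20; r = 25 − 20 = 5
x=5: ŷ = 8 + 3·5 = 23; r = 22 − 23 = -1
x=6: ŷ = 8 + 3·6 = 26; r = 29 − 26 = 3
x=7: ŷ = 8 + 3·7 = 29; r = 29 − 29 = 0
x=8: ŷ = 8 + 3·8 = 32; r = 29 − 32 = -3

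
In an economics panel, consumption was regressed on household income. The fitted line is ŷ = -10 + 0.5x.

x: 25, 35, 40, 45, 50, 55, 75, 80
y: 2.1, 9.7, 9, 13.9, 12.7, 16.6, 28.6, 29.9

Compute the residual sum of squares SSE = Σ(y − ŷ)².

x=25: ŷ = -10 + 0.5·25 = 2.5; e = 2.1 − 2.5 = -0.4
x=35: ŷ = -10 + 0.5·35 = 7.5; e = 9.7 − 7.5 = 2.2
x=40: ŷ = -10 + 0.5·40 = 10; e = 9 − 10 = -1
x=45: ŷ = -10 + 0.5·45 = 12.5; e = 13.9 − 12.5 = 1.4
x=50: ŷ = -10 + 0.5·50 = 15; e = 12.7 − 15 = -2.3
x=55: ŷ = -10 + 0.5·55 = 17.5; e = 16.6 − 17.5 = -0.9
x=75: ŷ = -10 + 0.5·75 = 27.5; e = 28.6 − 27.5 = 1.1
x=80: ŷ = -10 + 0.5·80 = 30; e = 29.9 − 30 = -0.1
SSE = 0.16 + 4.84 + 1 + 1.96 + 5.29 + 0.81 + 1.21 + 0.01 = 15.28

SSE = 15.28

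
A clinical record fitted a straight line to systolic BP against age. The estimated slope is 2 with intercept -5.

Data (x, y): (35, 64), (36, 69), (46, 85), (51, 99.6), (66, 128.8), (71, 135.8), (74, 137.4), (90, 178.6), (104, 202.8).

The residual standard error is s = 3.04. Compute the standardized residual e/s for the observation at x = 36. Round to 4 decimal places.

ŷ = -5 + 2·36 = 67
e = 69 − 67 = 2
e/s = 2 / 3.04 = 0.6579

0.6579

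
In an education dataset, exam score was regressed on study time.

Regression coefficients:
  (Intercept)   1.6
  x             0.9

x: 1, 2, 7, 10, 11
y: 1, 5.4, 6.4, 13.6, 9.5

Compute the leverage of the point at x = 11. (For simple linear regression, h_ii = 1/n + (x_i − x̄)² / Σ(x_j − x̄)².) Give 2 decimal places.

x̄ = (1 + 2 + 7 + 10 + 11)/5 = 6.2
Σ(x − x̄)² = 27.04 + 17.64 + 0.64 + 14.44 + 23.04 = 82.8
h = 1/5 + (4.8)²/82.8 = 0.2 + 0.278261 = 0.48

h = 0.48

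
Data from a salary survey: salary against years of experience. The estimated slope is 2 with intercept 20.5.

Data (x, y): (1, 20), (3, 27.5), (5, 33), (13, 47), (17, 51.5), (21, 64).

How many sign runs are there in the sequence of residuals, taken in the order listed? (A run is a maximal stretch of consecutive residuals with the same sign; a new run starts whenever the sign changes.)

4 runs

x=1: ŷ = 20.5 + 2·1 = 22.5; e = 20 − 22.5 = -2.5
x=3: ŷ = 20.5 + 2·3 = 26.5; e = 27.5 − 26.5 = 1
x=5: ŷ = 20.5 + 2·5 = 30.5; e = 33 − 30.5 = 2.5
x=13: ŷ = 20.5 + 2·13 = 46.5; e = 47 − 46.5 = 0.5
x=17: ŷ = 20.5 + 2·17 = 54.5; e = 51.5 − 54.5 = -3
x=21: ŷ = 20.5 + 2·21 = 62.5; e = 64 − 62.5 = 1.5
Signs: − + + + − +
Runs: −×1, +×3, −×1, +×1 → 4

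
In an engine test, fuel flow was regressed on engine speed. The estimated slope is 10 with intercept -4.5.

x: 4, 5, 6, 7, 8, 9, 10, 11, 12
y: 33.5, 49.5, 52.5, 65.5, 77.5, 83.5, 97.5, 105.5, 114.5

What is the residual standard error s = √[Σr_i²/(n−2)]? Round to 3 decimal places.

x=4: ŷ = -4.5 + 10·4 = 35.5; r = 33.5 − 35.5 = -2
x=5: ŷ = -4.5 + 10·5 = 45.5; r = 49.5 − 45.5 = 4
x=6: ŷ = -4.5 + 10·6 = 55.5; r = 52.5 − 55.5 = -3
x=7: ŷ = -4.5 + 10·7 = 65.5; r = 65.5 − 65.5 = 0
x=8: ŷ = -4.5 + 10·8 = 75.5; r = 77.5 − 75.5 = 2
x=9: ŷ = -4.5 + 10·9 = 85.5; r = 83.5 − 85.5 = -2
x=10: ŷ = -4.5 + 10·10 = 95.5; r = 97.5 − 95.5 = 2
x=11: ŷ = -4.5 + 10·11 = 105.5; r = 105.5 − 105.5 = 0
x=12: ŷ = -4.5 + 10·12 = 115.5; r = 114.5 − 115.5 = -1
SSE = 4 + 16 + 9 + 0 + 4 + 4 + 4 + 0 + 1 = 42
s = √(42/7) = √6 ≈ 2.449

s = 2.449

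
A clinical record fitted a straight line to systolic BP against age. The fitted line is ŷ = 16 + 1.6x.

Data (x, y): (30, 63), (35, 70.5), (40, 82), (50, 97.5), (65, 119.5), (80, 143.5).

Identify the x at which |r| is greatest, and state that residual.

x = 40, r = 2

x=30: ŷ = 16 + 1.6·30 = 64; r = 63 − 64 = -1
x=35: ŷ = 16 + 1.6·35 = 72; r = 70.5 − 72 = -1.5
x=40: ŷ = 16 + 1.6·40 = 80; r = 82 − 80 = 2
x=50: ŷ = 16 + 1.6·50 = 96; r = 97.5 − 96 = 1.5
x=65: ŷ = 16 + 1.6·65 = 120; r = 119.5 − 120 = -0.5
x=80: ŷ = 16 + 1.6·80 = 144; r = 143.5 − 144 = -0.5
Largest |r| is 2 at x = 40, residual 2.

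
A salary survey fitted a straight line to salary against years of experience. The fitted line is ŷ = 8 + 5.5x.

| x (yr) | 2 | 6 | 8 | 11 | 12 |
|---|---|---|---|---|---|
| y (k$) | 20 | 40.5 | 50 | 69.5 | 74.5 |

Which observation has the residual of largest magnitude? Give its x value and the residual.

x=2: ŷ = 8 + 5.5·2 = 19; e = 20 − 19 = 1
x=6: ŷ = 8 + 5.5·6 = 41; e = 40.5 − 41 = -0.5
x=8: ŷ = 8 + 5.5·8 = 52; e = 50 − 52 = -2
x=11: ŷ = 8 + 5.5·11 = 68.5; e = 69.5 − 68.5 = 1
x=12: ŷ = 8 + 5.5·12 = 74; e = 74.5 − 74 = 0.5
Largest |e| is 2 at x = 8, residual -2.

x = 8, e = -2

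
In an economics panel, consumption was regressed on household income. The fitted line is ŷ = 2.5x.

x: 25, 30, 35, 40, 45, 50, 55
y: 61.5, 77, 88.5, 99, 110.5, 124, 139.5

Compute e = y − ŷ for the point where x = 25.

ŷ = 2.5·25 = 62.5
e = 61.5 − 62.5 = -1

e = -1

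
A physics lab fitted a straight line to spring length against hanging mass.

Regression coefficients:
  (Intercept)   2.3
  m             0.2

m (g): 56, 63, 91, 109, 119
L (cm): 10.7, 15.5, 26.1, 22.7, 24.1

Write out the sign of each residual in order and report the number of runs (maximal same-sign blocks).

3 runs

m=56: L̂ = 2.3 + 0.2·56 = 13.5; e = 10.7 − 13.5 = -2.8
m=63: L̂ = 2.3 + 0.2·63 = 14.9; e = 15.5 − 14.9 = 0.6
m=91: L̂ = 2.3 + 0.2·91 = 20.5; e = 26.1 − 20.5 = 5.6
m=109: L̂ = 2.3 + 0.2·109 = 24.1; e = 22.7 − 24.1 = -1.4
m=119: L̂ = 2.3 + 0.2·119 = 26.1; e = 24.1 − 26.1 = -2
Signs: − + + − −
Runs: −×1, +×2, −×2 → 3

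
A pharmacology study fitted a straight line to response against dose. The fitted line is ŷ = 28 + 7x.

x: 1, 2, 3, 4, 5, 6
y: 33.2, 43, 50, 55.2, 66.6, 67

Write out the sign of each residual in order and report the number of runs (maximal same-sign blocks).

5 runs

x=1: ŷ = 28 + 7·1 = 35; e = 33.2 − 35 = -1.8
x=2: ŷ = 28 + 7·2 = 42; e = 43 − 42 = 1
x=3: ŷ = 28 + 7·3 = 49; e = 50 − 49 = 1
x=4: ŷ = 28 + 7·4 = 56; e = 55.2 − 56 = -0.8
x=5: ŷ = 28 + 7·5 = 63; e = 66.6 − 63 = 3.6
x=6: ŷ = 28 + 7·6 = 70; e = 67 − 70 = -3
Signs: − + + − + −
Runs: −×1, +×2, −×1, +×1, −×1 → 5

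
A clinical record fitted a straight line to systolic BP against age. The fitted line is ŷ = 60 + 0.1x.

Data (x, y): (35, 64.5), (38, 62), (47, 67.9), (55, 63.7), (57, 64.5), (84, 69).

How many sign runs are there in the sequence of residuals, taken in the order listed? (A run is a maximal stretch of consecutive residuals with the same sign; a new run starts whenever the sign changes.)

x=35: ŷ = 60 + 0.1·35 = 63.5; r = 64.5 − 63.5 = 1
x=38: ŷ = 60 + 0.1·38 = 63.8; r = 62 − 63.8 = -1.8
x=47: ŷ = 60 + 0.1·47 = 64.7; r = 67.9 − 64.7 = 3.2
x=55: ŷ = 60 + 0.1·55 = 65.5; r = 63.7 − 65.5 = -1.8
x=57: ŷ = 60 + 0.1·57 = 65.7; r = 64.5 − 65.7 = -1.2
x=84: ŷ = 60 + 0.1·84 = 68.4; r = 69 − 68.4 = 0.6
Signs: + − + − − +
Runs: +×1, −×1, +×1, −×2, +×1 → 5

5 runs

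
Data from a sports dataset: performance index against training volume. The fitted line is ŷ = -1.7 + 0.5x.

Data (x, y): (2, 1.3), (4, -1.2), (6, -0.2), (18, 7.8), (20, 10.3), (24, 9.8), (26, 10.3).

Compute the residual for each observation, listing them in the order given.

x=2: ŷ = -1.7 + 0.5·2 = -0.7; r = 1.3 − (-0.7) = 2
x=4: ŷ = -1.7 + 0.5·4 = 0.3; r = -1.2 − 0.3 = -1.5
x=6: ŷ = -1.7 + 0.5·6 = 1.3; r = -0.2 − 1.3 = -1.5
x=18: ŷ = -1.7 + 0.5·18 = 7.3; r = 7.8 − 7.3 = 0.5
x=20: ŷ = -1.7 + 0.5·20 = 8.3; r = 10.3 − 8.3 = 2
x=24: ŷ = -1.7 + 0.5·24 = 10.3; r = 9.8 − 10.3 = -0.5
x=26: ŷ = -1.7 + 0.5·26 = 11.3; r = 10.3 − 11.3 = -1

2, -1.5, -1.5, 0.5, 2, -0.5, -1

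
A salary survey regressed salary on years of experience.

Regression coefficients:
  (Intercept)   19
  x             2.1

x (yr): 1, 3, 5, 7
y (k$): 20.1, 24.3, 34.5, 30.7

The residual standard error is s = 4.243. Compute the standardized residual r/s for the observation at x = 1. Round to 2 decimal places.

ŷ = 19 + 2.1·1 = 21.1
r = 20.1 − 21.1 = -1
r/s = -1 / 4.243 = -0.24

-0.24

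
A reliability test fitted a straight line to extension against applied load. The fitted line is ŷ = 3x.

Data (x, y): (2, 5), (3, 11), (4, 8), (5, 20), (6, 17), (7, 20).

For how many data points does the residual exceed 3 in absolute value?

2

x=2: ŷ = 3·2 = 6; r = 5 − 6 = -1
x=3: ŷ = 3·3 = 9; r = 11 − 9 = 2
x=4: ŷ = 3·4 = 12; r = 8 − 12 = -4
x=5: ŷ = 3·5 = 15; r = 20 − 15 = 5
x=6: ŷ = 3·6 = 18; r = 17 − 18 = -1
x=7: ŷ = 3·7 = 21; r = 20 − 21 = -1
|r| > 3: x=4 (|r|=4), x=5 (|r|=5) → 2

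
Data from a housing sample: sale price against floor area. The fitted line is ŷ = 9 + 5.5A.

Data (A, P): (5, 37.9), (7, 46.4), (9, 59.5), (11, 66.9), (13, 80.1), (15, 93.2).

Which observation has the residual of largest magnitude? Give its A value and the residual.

A=5: ŷ = 9 + 5.5·5 = 36.5; r = 37.9 − 36.5 = 1.4
A=7: ŷ = 9 + 5.5·7 = 47.5; r = 46.4 − 47.5 = -1.1
A=9: ŷ = 9 + 5.5·9 = 58.5; r = 59.5 − 58.5 = 1
A=11: ŷ = 9 + 5.5·11 = 69.5; r = 66.9 − 69.5 = -2.6
A=13: ŷ = 9 + 5.5·13 = 80.5; r = 80.1 − 80.5 = -0.4
A=15: ŷ = 9 + 5.5·15 = 91.5; r = 93.2 − 91.5 = 1.7
Largest |r| is 2.6 at A = 11, residual -2.6.

A = 11, r = -2.6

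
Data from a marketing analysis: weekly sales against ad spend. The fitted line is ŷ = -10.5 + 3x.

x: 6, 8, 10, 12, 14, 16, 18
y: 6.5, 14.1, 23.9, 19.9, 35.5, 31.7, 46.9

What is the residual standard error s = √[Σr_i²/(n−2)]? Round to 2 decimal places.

s = 4.76

x=6: ŷ = -10.5 + 3·6 = 7.5; r = 6.5 − 7.5 = -1
x=8: ŷ = -10.5 + 3·8 = 13.5; r = 14.1 − 13.5 = 0.6
x=10: ŷ = -10.5 + 3·10 = 19.5; r = 23.9 − 19.5 = 4.4
x=12: ŷ = -10.5 + 3·12 = 25.5; r = 19.9 − 25.5 = -5.6
x=14: ŷ = -10.5 + 3·14 = 31.5; r = 35.5 − 31.5 = 4
x=16: ŷ = -10.5 + 3·16 = 37.5; r = 31.7 − 37.5 = -5.8
x=18: ŷ = -10.5 + 3·18 = 43.5; r = 46.9 − 43.5 = 3.4
SSE = 1 + 0.36 + 19.36 + 31.36 + 16 + 33.64 + 11.56 = 113.28
s = √(113.28/5) = √22.656 ≈ 4.76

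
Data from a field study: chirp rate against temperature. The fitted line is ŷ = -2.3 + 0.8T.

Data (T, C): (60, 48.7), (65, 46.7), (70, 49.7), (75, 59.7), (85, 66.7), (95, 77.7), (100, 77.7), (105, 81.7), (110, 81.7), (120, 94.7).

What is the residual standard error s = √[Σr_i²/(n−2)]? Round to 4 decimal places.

s = 3.0000

T=60: ŷ = -2.3 + 0.8·60 = 45.7; r = 48.7 − 45.7 = 3
T=65: ŷ = -2.3 + 0.8·65 = 49.7; r = 46.7 − 49.7 = -3
T=70: ŷ = -2.3 + 0.8·70 = 53.7; r = 49.7 − 53.7 = -4
T=75: ŷ = -2.3 + 0.8·75 = 57.7; r = 59.7 − 57.7 = 2
T=85: ŷ = -2.3 + 0.8·85 = 65.7; r = 66.7 − 65.7 = 1
T=95: ŷ = -2.3 + 0.8·95 = 73.7; r = 77.7 − 73.7 = 4
T=100: ŷ = -2.3 + 0.8·100 = 77.7; r = 77.7 − 77.7 = 0
T=105: ŷ = -2.3 + 0.8·105 = 81.7; r = 81.7 − 81.7 = 0
T=110: ŷ = -2.3 + 0.8·110 = 85.7; r = 81.7 − 85.7 = -4
T=120: ŷ = -2.3 + 0.8·120 = 93.7; r = 94.7 − 93.7 = 1
SSE = 9 + 9 + 16 + 4 + 1 + 16 + 0 + 0 + 16 + 1 = 72
s = √(72/8) = √9 ≈ 3.0000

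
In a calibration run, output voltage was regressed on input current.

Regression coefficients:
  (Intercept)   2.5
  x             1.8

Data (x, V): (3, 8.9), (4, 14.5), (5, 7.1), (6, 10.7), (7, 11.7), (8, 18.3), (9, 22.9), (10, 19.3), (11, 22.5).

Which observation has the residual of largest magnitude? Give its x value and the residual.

x = 4, r = 4.8

x=3: V̂ = 2.5 + 1.8·3 = 7.9; r = 8.9 − 7.9 = 1
x=4: V̂ = 2.5 + 1.8·4 = 9.7; r = 14.5 − 9.7 = 4.8
x=5: V̂ = 2.5 + 1.8·5 = 11.5; r = 7.1 − 11.5 = -4.4
x=6: V̂ = 2.5 + 1.8·6 = 13.3; r = 10.7 − 13.3 = -2.6
x=7: V̂ = 2.5 + 1.8·7 = 15.1; r = 11.7 − 15.1 = -3.4
x=8: V̂ = 2.5 + 1.8·8 = 16.9; r = 18.3 − 16.9 = 1.4
x=9: V̂ = 2.5 + 1.8·9 = 18.7; r = 22.9 − 18.7 = 4.2
x=10: V̂ = 2.5 + 1.8·10 = 20.5; r = 19.3 − 20.5 = -1.2
x=11: V̂ = 2.5 + 1.8·11 = 22.3; r = 22.5 − 22.3 = 0.2
Largest |r| is 4.8 at x = 4, residual 4.8.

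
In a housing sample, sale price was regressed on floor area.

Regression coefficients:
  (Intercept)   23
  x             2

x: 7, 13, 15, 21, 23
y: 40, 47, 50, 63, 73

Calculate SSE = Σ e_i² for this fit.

SSE = 42

x=7: ŷ = 23 + 2·7 = 37; e = 40 − 37 = 3
x=13: ŷ = 23 + 2·13 = 49; e = 47 − 49 = -2
x=15: ŷ = 23 + 2·15 = 53; e = 50 − 53 = -3
x=21: ŷ = 23 + 2·21 = 65; e = 63 − 65 = -2
x=23: ŷ = 23 + 2·23 = 69; e = 73 − 69 = 4
SSE = 9 + 4 + 9 + 4 + 16 = 42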